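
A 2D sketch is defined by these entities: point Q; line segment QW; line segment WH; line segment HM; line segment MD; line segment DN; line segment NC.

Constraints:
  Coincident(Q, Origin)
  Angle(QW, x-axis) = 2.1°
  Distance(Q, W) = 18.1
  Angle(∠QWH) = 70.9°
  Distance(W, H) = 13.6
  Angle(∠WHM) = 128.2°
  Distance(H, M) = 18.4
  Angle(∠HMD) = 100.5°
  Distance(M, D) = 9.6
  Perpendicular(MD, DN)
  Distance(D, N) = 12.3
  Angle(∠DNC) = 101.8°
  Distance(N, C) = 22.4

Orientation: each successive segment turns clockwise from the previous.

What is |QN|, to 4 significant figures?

4.971

∠HMD = 100.5° gives MD at 121.7° from the x-axis; with |MD| = 9.6, D = (-8.088, -10.83). MD ⟂ DN, so DN runs at 31.70°; with |DN| = 12.3, N = (2.377, -4.365). Then |QN| = |N − Q| = 4.971.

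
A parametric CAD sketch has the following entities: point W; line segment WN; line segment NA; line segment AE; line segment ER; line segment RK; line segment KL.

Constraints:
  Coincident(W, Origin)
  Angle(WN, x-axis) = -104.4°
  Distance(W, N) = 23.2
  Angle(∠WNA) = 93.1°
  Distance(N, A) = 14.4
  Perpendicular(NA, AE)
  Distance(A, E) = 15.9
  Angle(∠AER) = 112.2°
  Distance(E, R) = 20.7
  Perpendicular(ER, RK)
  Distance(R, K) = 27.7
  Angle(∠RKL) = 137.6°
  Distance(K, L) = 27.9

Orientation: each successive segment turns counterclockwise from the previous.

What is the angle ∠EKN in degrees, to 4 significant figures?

23.83°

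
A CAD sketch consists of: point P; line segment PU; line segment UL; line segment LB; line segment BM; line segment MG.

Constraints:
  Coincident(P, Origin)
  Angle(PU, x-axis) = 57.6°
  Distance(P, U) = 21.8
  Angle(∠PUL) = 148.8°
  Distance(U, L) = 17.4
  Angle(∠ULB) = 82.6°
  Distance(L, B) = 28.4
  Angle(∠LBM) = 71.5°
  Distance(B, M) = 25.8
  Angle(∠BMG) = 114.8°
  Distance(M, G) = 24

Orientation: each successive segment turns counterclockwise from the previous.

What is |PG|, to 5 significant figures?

20.768

P is at the origin; PU runs at 57.6° with length 21.8, so U = (11.681, 18.406). ∠PUL = 148.8° gives UL at 88.800° from the x-axis; with |UL| = 17.4, L = (12.045, 35.803). ∠ULB = 82.6° gives LB at -173.80° from the x-axis; with |LB| = 28.4, B = (-16.188, 32.735). ∠LBM = 71.5° gives BM at -65.300° from the x-axis; with |BM| = 25.8, M = (-5.4075, 9.2958). ∠BMG = 114.8° gives MG at -0.10000° from the x-axis; with |MG| = 24.0, G = (18.592, 9.2540). Then |PG| = |G − P| = 20.768.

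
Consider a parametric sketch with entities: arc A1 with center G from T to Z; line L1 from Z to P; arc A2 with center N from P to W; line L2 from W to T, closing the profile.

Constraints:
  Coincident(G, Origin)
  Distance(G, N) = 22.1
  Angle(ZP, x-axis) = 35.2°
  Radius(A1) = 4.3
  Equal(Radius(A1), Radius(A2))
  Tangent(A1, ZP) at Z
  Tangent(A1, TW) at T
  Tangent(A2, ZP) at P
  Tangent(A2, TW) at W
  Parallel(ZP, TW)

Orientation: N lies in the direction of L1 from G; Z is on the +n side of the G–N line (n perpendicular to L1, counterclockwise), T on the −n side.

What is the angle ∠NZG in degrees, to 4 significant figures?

78.99°

G is at the origin and N lies 22.1 along u from G, so N = 22.1·u = (18.06, 12.74). Tangency of A1 to both parallel lines with radius 4.3 puts Z and T at G ± 4.3·n: Z = (-2.479, 3.514), T = (2.479, -3.514). Then cos ∠NZG = ZN·ZG / (|ZN||ZG|), giving 78.99°.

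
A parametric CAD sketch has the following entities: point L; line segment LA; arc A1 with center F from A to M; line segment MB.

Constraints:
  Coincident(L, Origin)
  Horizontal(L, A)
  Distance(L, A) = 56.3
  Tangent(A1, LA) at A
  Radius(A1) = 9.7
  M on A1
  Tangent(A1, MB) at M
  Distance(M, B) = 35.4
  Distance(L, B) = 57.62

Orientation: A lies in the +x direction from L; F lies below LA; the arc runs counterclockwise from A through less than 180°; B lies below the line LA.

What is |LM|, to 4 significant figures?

47.44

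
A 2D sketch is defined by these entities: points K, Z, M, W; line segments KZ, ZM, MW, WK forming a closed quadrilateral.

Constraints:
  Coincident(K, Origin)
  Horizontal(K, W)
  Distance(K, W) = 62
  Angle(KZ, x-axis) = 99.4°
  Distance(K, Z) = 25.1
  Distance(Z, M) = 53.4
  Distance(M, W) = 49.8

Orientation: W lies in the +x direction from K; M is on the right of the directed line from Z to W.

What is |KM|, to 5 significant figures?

29.934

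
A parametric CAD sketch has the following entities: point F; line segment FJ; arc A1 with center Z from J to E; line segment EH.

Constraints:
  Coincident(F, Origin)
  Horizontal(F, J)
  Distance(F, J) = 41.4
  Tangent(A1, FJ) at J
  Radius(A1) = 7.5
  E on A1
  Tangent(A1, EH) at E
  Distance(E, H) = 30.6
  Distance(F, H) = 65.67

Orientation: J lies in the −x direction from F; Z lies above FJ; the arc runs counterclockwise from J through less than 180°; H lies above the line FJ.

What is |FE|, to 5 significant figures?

37.642

F is at the origin; FJ is horizontal with |FJ| = 41.4 and J on the −x side, so J = (-41.400, 0.0000). A1 meets FJ tangentially, so ZJ is at right angles to FJ, so Z = J + (0, 7.5) = (-41.400, 7.5000). Since ZE ⟂ EH (tangency), |ZH| = √(7.5² + 30.6²) = 31.506 regardless of where E sits on A1. So H lies on both circle(F, 65.67) and circle(Z, 31.506); the above-FJ intersection is H = (-54.965, 35.936). E is the foot of the tangent from H: E = (-35.594, 12.248).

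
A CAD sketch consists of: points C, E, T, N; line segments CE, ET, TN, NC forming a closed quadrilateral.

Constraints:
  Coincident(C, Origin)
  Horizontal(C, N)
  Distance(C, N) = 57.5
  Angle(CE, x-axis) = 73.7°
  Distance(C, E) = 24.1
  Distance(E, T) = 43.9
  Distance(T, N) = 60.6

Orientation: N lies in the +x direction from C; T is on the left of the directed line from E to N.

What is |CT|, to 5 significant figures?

66.597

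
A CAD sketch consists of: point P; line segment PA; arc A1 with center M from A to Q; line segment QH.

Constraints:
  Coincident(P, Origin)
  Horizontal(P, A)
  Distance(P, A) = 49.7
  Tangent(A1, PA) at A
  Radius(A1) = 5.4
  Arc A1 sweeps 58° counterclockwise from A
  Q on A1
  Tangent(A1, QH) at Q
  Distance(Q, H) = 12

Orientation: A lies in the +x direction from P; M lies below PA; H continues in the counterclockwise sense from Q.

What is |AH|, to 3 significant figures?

16.8

P is at the origin; P and A share the same y with |PA| = 49.7 and A on the +x side, so A = (49.7, 0.00). Tangency of A1 to PA means the radius MA is perpendicular to PA, so M = A + (0, -5.4) = (49.7, -5.40). On A1, A sits at bearing 90° from M; a 58° counterclockwise sweep puts Q at bearing 148°, so Q = M + 5.4·(cos 148°, sin 148°) = (45.1, -2.54). Since A1 is tangent to QH there, MQ ⟂ QH, so QH runs along (−sin 148°, cos 148°); with |QH| = 12.0, H = (38.8, -12.7). Then |AH| = |H − A| = 16.8.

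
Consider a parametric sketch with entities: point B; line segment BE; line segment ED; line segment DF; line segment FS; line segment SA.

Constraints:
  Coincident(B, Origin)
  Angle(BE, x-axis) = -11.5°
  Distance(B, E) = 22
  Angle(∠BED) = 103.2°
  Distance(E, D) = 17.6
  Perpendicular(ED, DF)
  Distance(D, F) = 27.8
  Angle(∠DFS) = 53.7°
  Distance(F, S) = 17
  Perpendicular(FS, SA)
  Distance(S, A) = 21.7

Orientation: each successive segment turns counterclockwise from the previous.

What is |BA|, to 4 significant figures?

30.37

∠DFS = 53.7° gives FS at -78.40° from the x-axis; with |FS| = 17.0, S = (7.075, 6.568). The perpendicularity gives SA at right angles to FS, so SA runs at 11.60°; with |SA| = 21.7, A = (28.33, 10.93). Then |BA| = |A − B| = 30.37.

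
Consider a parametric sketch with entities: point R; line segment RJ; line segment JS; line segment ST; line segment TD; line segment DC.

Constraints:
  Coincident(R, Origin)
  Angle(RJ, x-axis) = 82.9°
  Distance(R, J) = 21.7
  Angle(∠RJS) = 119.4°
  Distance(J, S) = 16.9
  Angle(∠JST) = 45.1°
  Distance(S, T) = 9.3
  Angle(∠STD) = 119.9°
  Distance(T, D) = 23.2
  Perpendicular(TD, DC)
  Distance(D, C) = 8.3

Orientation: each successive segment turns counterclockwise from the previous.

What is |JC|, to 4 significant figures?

12.40

R is at the origin; RJ runs at 82.9° with length 21.7, so J = (2.682, 21.53). ∠RJS = 119.4° gives JS at 143.5° from the x-axis; with |JS| = 16.9, S = (-10.90, 31.59). ∠JST = 45.1° gives ST at -81.60° from the x-axis; with |ST| = 9.3, T = (-9.544, 22.39). ∠STD = 119.9° gives TD at -21.50° from the x-axis; with |TD| = 23.2, D = (12.04, 13.88). TD is perpendicular to DC, so DC runs at 68.50°; with |DC| = 8.3, C = (15.08, 21.61). Then |JC| = |C − J| = 12.40.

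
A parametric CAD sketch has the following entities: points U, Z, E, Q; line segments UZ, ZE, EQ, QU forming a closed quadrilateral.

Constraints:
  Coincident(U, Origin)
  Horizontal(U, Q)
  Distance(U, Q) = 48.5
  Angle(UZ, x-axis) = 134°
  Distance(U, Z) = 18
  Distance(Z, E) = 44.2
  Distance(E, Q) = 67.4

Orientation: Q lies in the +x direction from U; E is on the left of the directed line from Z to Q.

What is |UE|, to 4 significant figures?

53.21

Checks: |ZE| = 44.20 ✓; |EQ| = 67.40 ✓.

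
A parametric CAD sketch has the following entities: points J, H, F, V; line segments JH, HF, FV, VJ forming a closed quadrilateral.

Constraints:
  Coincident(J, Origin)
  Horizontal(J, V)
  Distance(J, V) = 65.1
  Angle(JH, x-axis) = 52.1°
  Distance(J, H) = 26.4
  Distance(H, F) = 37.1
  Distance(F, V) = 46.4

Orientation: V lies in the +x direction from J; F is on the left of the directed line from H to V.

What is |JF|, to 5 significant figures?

62.865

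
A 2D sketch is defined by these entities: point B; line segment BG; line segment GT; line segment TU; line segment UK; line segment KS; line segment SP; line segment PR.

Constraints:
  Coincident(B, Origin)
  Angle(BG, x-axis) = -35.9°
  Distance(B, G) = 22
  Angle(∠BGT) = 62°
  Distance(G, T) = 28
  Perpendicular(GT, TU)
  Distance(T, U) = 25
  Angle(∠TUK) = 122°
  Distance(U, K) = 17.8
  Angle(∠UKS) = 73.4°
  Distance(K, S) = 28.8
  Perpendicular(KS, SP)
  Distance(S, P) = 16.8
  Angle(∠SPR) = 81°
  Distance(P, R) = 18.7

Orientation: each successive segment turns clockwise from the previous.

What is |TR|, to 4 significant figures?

21.26

B is at the origin; BG runs at -35.9° with length 22.0, so G = (17.82, -12.90). ∠BGT = 62.0° gives GT at -153.9° from the x-axis; with |GT| = 28.0, T = (-7.324, -25.22). The perpendicularity gives TU at right angles to GT, so TU runs at 116.1°; with |TU| = 25.0, U = (-18.32, -2.768). ∠TUK = 122.0° gives UK at 58.10° from the x-axis; with |UK| = 17.8, K = (-8.916, 12.34). ∠UKS = 73.4° gives KS at -48.50° from the x-axis; with |KS| = 28.8, S = (10.17, -9.226). KS ⟂ SP, so SP runs at -138.5°; with |SP| = 16.8, P = (-2.415, -20.36). ∠SPR = 81.0° gives PR at 122.5° from the x-axis; with |PR| = 18.7, R = (-12.46, -4.587). Then |TR| = |R − T| = 21.26.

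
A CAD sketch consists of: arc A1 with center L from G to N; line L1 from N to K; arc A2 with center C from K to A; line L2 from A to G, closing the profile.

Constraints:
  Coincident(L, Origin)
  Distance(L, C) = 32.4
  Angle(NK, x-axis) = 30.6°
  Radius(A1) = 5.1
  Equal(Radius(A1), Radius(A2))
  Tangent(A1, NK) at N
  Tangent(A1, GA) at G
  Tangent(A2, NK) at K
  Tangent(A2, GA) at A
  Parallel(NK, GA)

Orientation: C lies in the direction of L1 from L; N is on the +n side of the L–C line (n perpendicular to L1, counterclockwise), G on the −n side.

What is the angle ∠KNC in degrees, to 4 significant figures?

8.945°

Tangency of A1 to both parallel lines with radius 5.1 puts N and G at L ± 5.1·n: N = (-2.596, 4.390), G = (2.596, -4.390). Equal radii place K and A the same way about C: K = C + 5.1·n = (25.29, 20.88), A = C − 5.1·n = (30.48, 12.10). Then cos ∠KNC = NK·NC / (|NK||NC|), giving 8.945°.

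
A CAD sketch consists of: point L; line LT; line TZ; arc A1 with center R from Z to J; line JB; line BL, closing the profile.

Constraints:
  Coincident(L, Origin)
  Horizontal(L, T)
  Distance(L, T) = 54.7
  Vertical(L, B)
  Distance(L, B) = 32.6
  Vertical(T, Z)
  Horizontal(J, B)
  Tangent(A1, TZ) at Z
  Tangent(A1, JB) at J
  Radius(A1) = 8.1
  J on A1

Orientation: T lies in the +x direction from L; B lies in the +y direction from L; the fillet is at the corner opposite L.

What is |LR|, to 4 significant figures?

52.65

L is at the origin; L and T share the same y with |LT| = 54.7 and T on the +x side, so T = (54.70, 0.000). LB is vertical with |LB| = 32.6 and B on the +y side, so B = (0.000, 32.60). The virtual corner opposite L is at (54.70, 32.60). Tangency of A1 to TZ means the radius RZ is perpendicular to TZ and since A1 is tangent to JB there, RJ ⟂ JB, with radius 8.1, so the center R sits 8.1 in from both sides at R = (46.60, 24.50). Then |LR| = |R − L| = 52.65.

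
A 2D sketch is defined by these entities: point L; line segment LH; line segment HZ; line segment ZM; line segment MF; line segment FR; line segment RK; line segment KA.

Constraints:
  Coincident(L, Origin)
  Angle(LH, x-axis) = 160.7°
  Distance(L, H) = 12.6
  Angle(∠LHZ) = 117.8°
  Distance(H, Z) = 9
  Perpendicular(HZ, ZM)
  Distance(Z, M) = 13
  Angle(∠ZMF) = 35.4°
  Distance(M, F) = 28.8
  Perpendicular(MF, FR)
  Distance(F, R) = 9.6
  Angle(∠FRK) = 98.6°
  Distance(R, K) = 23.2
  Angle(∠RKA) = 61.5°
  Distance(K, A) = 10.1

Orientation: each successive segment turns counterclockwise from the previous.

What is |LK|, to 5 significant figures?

24.496

MF is perpendicular to FR, so FR runs at -172.50°; with |FR| = 9.6, R = (-22.912, 15.815). ∠FRK = 98.6° gives RK at -91.100° from the x-axis; with |RK| = 23.2, K = (-23.358, -7.3802). Then |LK| = |K − L| = 24.496.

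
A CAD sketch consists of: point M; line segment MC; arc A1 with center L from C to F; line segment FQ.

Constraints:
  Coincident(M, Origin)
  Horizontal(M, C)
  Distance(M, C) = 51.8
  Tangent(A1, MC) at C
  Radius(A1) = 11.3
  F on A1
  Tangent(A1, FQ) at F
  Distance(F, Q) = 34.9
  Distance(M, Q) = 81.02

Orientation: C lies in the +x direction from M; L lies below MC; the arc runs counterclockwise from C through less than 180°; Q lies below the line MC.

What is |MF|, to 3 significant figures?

47.7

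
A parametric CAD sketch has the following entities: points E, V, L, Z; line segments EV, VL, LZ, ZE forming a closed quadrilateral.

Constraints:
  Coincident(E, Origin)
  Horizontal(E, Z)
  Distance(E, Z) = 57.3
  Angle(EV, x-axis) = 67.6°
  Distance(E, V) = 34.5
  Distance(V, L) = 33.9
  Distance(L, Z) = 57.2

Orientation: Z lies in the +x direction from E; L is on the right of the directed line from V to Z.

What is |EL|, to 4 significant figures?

0.6154

E is at the origin; EZ is horizontal with |EZ| = 57.3 and Z in +x, so Z = (57.3, 0). EV runs at 67.6° with |EV| = 34.5, so V = (13.15, 31.90). L is determined by |VL| = 33.9 and |LZ| = 57.2 together: it lies at the intersection of circle(V, 33.9) and circle(Z, 57.2). With |VZ| = 54.47, the foot of the radical line on VZ is 7.750 from V and the perpendicular offset is √(33.9² − 7.750²) = 33.00. Taking the right-of-VZ solution: L = (0.1032, 0.6067).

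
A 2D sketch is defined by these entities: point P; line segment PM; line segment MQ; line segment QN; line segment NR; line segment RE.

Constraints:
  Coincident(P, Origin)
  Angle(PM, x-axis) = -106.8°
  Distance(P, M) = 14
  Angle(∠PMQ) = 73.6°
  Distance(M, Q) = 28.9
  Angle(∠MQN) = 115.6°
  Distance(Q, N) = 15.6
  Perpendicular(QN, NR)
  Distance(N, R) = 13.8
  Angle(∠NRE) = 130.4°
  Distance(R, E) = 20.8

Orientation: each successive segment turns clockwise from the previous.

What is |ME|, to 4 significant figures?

12.31

P is at the origin; PM runs at -106.8° with length 14.0, so M = (-4.046, -13.40). ∠PMQ = 73.6° gives MQ at 146.8° from the x-axis; with |MQ| = 28.9, Q = (-28.23, 2.422). ∠MQN = 115.6° gives QN at 82.40° from the x-axis; with |QN| = 15.6, N = (-26.17, 17.89). QN is perpendicular to NR, so NR runs at -7.600°; with |NR| = 13.8, R = (-12.49, 16.06). ∠NRE = 130.4° gives RE at -57.20° from the x-axis; with |RE| = 20.8, E = (-1.219, -1.424). Then |ME| = |E − M| = 12.31.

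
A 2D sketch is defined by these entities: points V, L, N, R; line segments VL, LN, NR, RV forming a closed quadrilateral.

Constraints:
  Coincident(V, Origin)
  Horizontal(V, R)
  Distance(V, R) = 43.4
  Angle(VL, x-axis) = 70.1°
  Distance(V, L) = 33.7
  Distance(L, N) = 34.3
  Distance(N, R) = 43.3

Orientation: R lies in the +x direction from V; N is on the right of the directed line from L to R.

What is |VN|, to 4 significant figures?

0.6827

V is at the origin; V and R share the same y with |VR| = 43.4 and R in +x, so R = (43.4, 0). VL runs at 70.1° with |VL| = 33.7, so L = (11.47, 31.69). N is determined by |LN| = 34.3 and |NR| = 43.3 together: it lies at the intersection of circle(L, 34.3) and circle(R, 43.3). With |LR| = 44.98, the foot of the radical line on LR is 14.73 from L and the perpendicular offset is √(34.3² − 14.73²) = 30.98. Taking the right-of-LR solution: N = (0.1053, -0.6745).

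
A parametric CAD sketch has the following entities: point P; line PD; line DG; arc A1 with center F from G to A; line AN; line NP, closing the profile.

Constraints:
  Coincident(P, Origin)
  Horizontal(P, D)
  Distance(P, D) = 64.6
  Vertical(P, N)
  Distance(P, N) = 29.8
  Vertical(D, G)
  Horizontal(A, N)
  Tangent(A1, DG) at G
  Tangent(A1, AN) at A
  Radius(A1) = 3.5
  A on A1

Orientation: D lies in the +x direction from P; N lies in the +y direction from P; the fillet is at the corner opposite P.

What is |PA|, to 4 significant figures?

67.98

P is at the origin; PD is horizontal with |PD| = 64.6 and D on the +x side, so D = (64.60, 0.000). P and N share the same x with |PN| = 29.8 and N on the +y side, so N = (0.000, 29.80). The virtual corner opposite P is at (64.60, 29.80). Tangency of A1 to DG means the radius FG is perpendicular to DG and A1 meets AN tangentially, so FA is at right angles to AN, with radius 3.5, so the center F sits 3.5 in from both sides at F = (61.10, 26.30). That places the tangent points at G = (64.60, 26.30) on DG and A = (61.10, 29.80) on AN. Then |PA| = |A − P| = 67.98.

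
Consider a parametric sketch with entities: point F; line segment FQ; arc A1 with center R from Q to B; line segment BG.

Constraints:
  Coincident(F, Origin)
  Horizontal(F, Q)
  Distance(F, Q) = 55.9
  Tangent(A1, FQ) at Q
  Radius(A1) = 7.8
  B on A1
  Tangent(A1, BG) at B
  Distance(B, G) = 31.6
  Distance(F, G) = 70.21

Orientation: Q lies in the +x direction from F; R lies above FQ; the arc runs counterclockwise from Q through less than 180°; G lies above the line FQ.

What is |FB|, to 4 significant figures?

64.23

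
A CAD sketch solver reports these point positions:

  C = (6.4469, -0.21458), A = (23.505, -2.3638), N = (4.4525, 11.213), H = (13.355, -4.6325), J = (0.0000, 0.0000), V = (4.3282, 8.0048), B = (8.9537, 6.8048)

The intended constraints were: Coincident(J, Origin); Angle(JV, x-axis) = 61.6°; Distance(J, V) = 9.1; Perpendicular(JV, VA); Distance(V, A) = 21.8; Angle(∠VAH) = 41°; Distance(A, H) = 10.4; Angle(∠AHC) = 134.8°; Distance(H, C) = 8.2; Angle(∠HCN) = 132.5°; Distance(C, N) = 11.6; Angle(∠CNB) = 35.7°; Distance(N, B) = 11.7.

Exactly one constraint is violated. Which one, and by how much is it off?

Distance(N, B) = 11.7 — off by 5.40.

J = (0.00, 0.00) ✓; JV at 61.60° ✓; |JV| = 9.100 ✓; ∠(JV, VA) = 90.00° ✓; |VA| = 21.80 ✓; ∠VAH = 41.00° ✓; |AH| = 10.40 ✓; ∠AHC = 134.8° ✓; |HC| = 8.200 ✓; ∠HCN = 132.5° ✓; |CN| = 11.60 ✓; ∠CNB = 35.70° ✓; |NB| = 6.300 ✗.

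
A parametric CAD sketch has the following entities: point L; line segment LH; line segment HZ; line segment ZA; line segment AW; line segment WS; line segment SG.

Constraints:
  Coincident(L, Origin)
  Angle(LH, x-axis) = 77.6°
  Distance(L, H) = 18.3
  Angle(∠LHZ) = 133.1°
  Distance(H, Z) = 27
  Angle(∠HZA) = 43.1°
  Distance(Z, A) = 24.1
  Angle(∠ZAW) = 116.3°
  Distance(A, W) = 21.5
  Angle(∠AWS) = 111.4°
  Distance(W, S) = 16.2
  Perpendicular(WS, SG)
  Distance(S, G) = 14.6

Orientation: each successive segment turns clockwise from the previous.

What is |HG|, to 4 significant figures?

8.341

L is at the origin; LH runs at 77.6° with length 18.3, so H = (3.930, 17.87). ∠LHZ = 133.1° gives HZ at 30.70° from the x-axis; with |HZ| = 27.0, Z = (27.15, 31.66). ∠HZA = 43.1° gives ZA at -106.2° from the x-axis; with |ZA| = 24.1, A = (20.42, 8.515). ∠ZAW = 116.3° gives AW at -169.9° from the x-axis; with |AW| = 21.5, W = (-0.7448, 4.744). ∠AWS = 111.4° gives WS at 121.5° from the x-axis; with |WS| = 16.2, S = (-9.209, 18.56). WS is perpendicular to SG, so SG runs at 31.50°; with |SG| = 14.6, G = (3.239, 26.19). Then |HG| = |G − H| = 8.341.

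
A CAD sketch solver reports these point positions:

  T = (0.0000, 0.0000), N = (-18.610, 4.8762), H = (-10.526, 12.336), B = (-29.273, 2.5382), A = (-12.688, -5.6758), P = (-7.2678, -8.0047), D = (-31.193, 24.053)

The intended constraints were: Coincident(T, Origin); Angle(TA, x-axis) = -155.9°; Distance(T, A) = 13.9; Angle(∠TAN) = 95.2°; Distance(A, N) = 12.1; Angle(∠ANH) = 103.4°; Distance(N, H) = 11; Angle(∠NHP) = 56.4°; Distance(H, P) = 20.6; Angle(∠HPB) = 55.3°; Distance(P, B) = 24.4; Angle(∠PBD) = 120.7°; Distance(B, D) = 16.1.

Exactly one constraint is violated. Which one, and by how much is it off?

Distance(B, D) = 16.1 — off by 5.50.

T = (0.00, 0.00) ✓; TA at -155.9° ✓; |TA| = 13.90 ✓; ∠TAN = 95.20° ✓; |AN| = 12.10 ✓; ∠ANH = 103.4° ✓; |NH| = 11.00 ✓; ∠NHP = 56.40° ✓; |HP| = 20.60 ✓; ∠HPB = 55.30° ✓; |PB| = 24.40 ✓; ∠PBD = 120.7° ✓; |BD| = 21.60 ✗.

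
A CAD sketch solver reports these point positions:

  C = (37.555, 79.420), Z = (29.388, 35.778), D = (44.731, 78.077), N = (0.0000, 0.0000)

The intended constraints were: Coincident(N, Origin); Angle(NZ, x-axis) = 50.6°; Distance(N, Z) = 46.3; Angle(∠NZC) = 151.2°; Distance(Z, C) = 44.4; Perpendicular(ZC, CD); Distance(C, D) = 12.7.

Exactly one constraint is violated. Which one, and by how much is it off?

Distance(C, D) = 12.7 — off by 5.40.

N = (0.00, 0.00) ✓; NZ at 50.60° ✓; |NZ| = 46.30 ✓; ∠NZC = 151.2° ✓; |ZC| = 44.40 ✓; ∠(ZC, CD) = 90.00° ✓; |CD| = 7.301 ✗.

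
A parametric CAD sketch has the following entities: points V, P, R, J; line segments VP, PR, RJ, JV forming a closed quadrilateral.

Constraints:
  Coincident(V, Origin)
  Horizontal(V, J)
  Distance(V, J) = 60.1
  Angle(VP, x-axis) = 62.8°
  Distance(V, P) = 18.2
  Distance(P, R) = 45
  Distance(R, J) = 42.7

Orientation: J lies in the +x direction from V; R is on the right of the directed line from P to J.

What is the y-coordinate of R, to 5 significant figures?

-25.315

Checks: |PR| = 45.00 ✓; |RJ| = 42.70 ✓.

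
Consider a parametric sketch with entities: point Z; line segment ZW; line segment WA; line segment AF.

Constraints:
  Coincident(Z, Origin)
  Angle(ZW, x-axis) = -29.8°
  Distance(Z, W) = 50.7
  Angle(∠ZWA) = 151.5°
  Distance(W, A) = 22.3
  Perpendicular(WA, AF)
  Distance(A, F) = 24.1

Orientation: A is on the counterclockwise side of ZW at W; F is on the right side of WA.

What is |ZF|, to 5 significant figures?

82.473

Z is at the origin; ZW runs at -29.8° with length 50.7, so W = 50.7·(cos -29.8°, sin -29.8°) = (43.996, -25.197). ∠ZWA = 151.5°, so WA runs at -29.8° + (180° − 151.5°) = -1.3000° from the x-axis; with |WA| = 22.3, A = W + 22.3·(cos -1.3000°, sin -1.3000°) = (66.290, -25.703). WA ⟂ AF; with |AF| = 24.1 on the right of WA, F = A + 24.1·(-0.022687, -0.99974) = (65.743, -49.796). Then |ZF| = |F − Z| = 82.473.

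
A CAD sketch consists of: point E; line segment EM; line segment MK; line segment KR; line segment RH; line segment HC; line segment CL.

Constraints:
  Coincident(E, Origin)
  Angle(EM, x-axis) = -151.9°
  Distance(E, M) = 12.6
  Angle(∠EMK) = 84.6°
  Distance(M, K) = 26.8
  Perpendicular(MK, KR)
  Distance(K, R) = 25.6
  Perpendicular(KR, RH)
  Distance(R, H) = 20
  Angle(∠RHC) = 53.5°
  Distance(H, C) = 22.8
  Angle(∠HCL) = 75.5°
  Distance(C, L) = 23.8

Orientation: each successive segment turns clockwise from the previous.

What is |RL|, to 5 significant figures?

8.5414

E is at the origin; EM runs at -151.9° with length 12.6, so M = (-11.115, -5.9347). ∠EMK = 84.6° gives MK at 112.70° from the x-axis; with |MK| = 26.8, K = (-21.457, 18.789). The perpendicularity gives KR at right angles to MK, so KR runs at 22.700°; with |KR| = 25.6, R = (2.1599, 28.668). The perpendicularity gives RH at right angles to KR, so RH runs at -67.300°; with |RH| = 20.0, H = (9.8780, 10.218). ∠RHC = 53.5° gives HC at 166.20° from the x-axis; with |HC| = 22.8, C = (-12.264, 15.656). ∠HCL = 75.5° gives CL at 61.700° from the x-axis; with |CL| = 23.8, L = (-0.98055, 36.612). Then |RL| = |L − R| = 8.5414.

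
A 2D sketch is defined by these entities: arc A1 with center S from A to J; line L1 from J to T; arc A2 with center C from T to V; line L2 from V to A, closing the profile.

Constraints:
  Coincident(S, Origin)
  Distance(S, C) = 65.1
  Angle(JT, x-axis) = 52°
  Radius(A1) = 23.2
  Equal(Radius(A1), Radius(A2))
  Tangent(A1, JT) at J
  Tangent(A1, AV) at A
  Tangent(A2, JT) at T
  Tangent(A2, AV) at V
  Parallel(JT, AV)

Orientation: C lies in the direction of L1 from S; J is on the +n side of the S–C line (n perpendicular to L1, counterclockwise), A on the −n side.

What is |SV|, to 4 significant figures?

69.11

Tangency of A1 to both parallel lines with radius 23.2 puts J and A at S ± 23.2·n: J = (-18.28, 14.28), A = (18.28, -14.28). Equal radii place T and V the same way about C: T = C + 23.2·n = (21.80, 65.58), V = C − 23.2·n = (58.36, 37.02). Then |SV| = |V − S| = 69.11.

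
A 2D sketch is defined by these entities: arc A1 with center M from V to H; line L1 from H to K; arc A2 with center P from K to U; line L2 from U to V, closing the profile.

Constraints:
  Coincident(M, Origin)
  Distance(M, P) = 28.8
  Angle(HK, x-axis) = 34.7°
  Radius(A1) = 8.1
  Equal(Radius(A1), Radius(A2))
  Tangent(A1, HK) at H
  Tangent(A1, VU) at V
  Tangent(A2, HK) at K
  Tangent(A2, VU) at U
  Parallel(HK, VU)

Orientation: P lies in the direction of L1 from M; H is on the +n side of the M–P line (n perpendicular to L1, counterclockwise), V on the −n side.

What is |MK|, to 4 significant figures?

29.92

Tangency of A1 to both parallel lines with radius 8.1 puts H and V at M ± 8.1·n: H = (-4.611, 6.659), V = (4.611, -6.659). Equal radii place K and U the same way about P: K = P + 8.1·n = (19.07, 23.05), U = P − 8.1·n = (28.29, 9.736). Then |MK| = |K − M| = 29.92.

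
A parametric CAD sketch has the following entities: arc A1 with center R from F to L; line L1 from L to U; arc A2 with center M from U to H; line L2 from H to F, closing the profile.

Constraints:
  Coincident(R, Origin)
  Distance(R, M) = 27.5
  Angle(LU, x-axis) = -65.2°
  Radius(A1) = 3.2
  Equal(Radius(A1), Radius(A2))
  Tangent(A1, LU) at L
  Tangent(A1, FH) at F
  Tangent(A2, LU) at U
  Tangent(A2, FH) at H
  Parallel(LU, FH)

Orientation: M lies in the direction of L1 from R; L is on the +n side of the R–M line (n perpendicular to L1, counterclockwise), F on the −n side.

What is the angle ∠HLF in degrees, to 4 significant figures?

76.90°

The slot axis is L1's direction at -65.2°, so u = (cos -65.2°, sin -65.2°) = (0.4195, -0.9078) and n = (−sin -65.2°, cos -65.2°) = (0.9078, 0.4195). R is at the origin and M lies 27.5 along u from R, so M = 27.5·u = (11.53, -24.96). Tangency of A1 to both parallel lines with radius 3.2 puts L and F at R ± 3.2·n: L = (2.905, 1.342), F = (-2.905, -1.342). Equal radii place U and H the same way about M: U = M + 3.2·n = (14.44, -23.62), H = M − 3.2·n = (8.630, -26.31). Then cos ∠HLF = LH·LF / (|LH||LF|), giving 76.90°.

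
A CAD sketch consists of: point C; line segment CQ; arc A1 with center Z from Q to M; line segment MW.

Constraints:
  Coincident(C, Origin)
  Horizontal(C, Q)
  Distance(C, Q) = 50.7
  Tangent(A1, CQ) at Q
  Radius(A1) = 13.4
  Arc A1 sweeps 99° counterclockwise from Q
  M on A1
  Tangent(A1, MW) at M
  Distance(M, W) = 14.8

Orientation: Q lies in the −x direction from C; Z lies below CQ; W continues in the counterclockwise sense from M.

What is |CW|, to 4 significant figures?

68.58

C is at the origin; C and Q share the same y with |CQ| = 50.7 and Q on the −x side, so Q = (-50.70, 0.000). Tangency of A1 to CQ means the radius ZQ is perpendicular to CQ, so Z = Q + (0, -13.4) = (-50.70, -13.40). On A1, Q sits at bearing 90° from Z; a 99° counterclockwise sweep puts M at bearing 189°, so M = Z + 13.4·(cos 189°, sin 189°) = (-63.94, -15.50). Since A1 is tangent to MW there, ZM ⟂ MW, so MW runs along (−sin 189°, cos 189°); with |MW| = 14.8, W = (-61.62, -30.11). Then |CW| = |W − C| = 68.58.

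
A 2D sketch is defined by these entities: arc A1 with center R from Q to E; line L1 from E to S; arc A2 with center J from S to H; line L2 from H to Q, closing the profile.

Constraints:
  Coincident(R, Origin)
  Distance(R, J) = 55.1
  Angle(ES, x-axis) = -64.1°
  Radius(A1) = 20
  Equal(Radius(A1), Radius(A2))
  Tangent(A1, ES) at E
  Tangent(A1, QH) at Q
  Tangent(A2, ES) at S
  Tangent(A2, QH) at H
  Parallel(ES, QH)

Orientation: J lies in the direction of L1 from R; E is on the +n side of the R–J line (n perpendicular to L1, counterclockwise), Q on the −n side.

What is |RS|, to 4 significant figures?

58.62

The slot axis is L1's direction at -64.1°, so u = (cos -64.1°, sin -64.1°) = (0.4368, -0.8996) and n = (−sin -64.1°, cos -64.1°) = (0.8996, 0.4368). R is at the origin and J lies 55.1 along u from R, so J = 55.1·u = (24.07, -49.57). Tangency of A1 to both parallel lines with radius 20.0 puts E and Q at R ± 20.0·n: E = (17.99, 8.736), Q = (-17.99, -8.736). Equal radii place S and H the same way about J: S = J + 20.0·n = (42.06, -40.83), H = J − 20.0·n = (6.077, -58.30). Then |RS| = |S − R| = 58.62.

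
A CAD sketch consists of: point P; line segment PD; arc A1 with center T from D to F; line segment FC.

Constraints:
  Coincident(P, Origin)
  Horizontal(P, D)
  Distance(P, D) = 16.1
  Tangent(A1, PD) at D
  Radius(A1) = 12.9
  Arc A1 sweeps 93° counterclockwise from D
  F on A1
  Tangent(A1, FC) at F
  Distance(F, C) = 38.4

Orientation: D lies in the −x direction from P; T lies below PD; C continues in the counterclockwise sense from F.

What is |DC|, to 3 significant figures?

53.0

P is at the origin; P and D share the same y with |PD| = 16.1 and D on the −x side, so D = (-16.1, 0.00). Tangency of A1 to PD means the radius TD is perpendicular to PD, so T = D + (0, -12.9) = (-16.1, -12.9). On A1, D sits at bearing 90° from T; a 93° counterclockwise sweep puts F at bearing 183°, so F = T + 12.9·(cos 183°, sin 183°) = (-29.0, -13.6). Tangency of A1 to FC means the radius TF is perpendicular to FC, so FC runs along (−sin 183°, cos 183°); with |FC| = 38.4, C = (-27.0, -51.9). Then |DC| = |C − D| = 53.0.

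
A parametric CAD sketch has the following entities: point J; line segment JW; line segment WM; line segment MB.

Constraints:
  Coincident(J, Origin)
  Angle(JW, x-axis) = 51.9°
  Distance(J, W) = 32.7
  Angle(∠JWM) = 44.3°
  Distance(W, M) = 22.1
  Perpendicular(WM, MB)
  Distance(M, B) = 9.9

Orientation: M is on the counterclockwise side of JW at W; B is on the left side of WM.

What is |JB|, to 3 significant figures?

13.0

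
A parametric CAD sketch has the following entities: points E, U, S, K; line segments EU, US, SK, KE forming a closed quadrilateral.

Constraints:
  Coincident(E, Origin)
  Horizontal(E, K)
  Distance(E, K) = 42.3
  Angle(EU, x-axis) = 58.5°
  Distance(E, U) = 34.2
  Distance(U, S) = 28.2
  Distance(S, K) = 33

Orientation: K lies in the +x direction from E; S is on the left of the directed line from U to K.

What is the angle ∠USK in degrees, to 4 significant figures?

76.42°

Checks: |US| = 28.20 ✓; |SK| = 33.00 ✓.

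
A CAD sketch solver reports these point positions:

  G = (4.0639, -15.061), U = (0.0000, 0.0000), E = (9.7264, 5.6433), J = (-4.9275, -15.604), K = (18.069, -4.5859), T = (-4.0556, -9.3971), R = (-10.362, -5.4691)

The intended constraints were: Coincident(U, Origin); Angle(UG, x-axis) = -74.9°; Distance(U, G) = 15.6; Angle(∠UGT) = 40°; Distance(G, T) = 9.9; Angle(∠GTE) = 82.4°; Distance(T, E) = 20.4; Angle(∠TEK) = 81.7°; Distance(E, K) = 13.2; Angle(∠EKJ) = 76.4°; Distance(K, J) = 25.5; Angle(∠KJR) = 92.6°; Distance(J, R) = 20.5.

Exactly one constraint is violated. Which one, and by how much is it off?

Distance(J, R) = 20.5 — off by 9.00.

U = (0.00, 0.00) ✓; UG at -74.90° ✓; |UG| = 15.60 ✓; ∠UGT = 40.00° ✓; |GT| = 9.900 ✓; ∠GTE = 82.40° ✓; |TE| = 20.40 ✓; ∠TEK = 81.70° ✓; |EK| = 13.20 ✓; ∠EKJ = 76.40° ✓; |KJ| = 25.50 ✓; ∠KJR = 92.60° ✓; |JR| = 11.50 ✗.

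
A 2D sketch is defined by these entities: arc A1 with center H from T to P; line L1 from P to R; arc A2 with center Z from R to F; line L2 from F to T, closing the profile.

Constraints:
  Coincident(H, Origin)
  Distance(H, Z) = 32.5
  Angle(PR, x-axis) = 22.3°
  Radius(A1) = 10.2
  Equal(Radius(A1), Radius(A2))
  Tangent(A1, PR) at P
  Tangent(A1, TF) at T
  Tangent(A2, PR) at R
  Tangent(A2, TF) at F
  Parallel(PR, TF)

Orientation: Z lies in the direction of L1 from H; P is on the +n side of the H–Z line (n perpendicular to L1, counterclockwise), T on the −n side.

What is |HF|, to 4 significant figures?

34.06

The slot axis is L1's direction at 22.3°, so u = (cos 22.3°, sin 22.3°) = (0.9252, 0.3795) and n = (−sin 22.3°, cos 22.3°) = (-0.3795, 0.9252). H is at the origin and Z lies 32.5 along u from H, so Z = 32.5·u = (30.07, 12.33). Tangency of A1 to both parallel lines with radius 10.2 puts P and T at H ± 10.2·n: P = (-3.870, 9.437), T = (3.870, -9.437). Equal radii place R and F the same way about Z: R = Z + 10.2·n = (26.20, 21.77), F = Z − 10.2·n = (33.94, 2.895). Then |HF| = |F − H| = 34.06.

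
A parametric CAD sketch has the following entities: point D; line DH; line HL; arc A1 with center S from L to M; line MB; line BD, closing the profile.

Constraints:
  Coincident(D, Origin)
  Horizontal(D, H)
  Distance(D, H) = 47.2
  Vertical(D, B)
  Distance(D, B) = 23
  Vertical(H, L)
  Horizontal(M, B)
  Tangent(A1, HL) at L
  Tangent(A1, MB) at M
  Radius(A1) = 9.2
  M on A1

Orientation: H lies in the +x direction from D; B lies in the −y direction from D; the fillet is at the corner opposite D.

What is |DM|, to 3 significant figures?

44.4

D is at the origin; DH is horizontal with |DH| = 47.2 and H on the +x side, so H = (47.2, 0.00). DB is vertical with |DB| = 23.0 and B on the −y side, so B = (0.00, -23.0). The virtual corner opposite D is at (47.2, -23.0). Tangency of A1 to HL means the radius SL is perpendicular to HL and tangency of A1 to MB means the radius SM is perpendicular to MB, with radius 9.2, so the center S sits 9.2 in from both sides at S = (38.0, -13.8). That places the tangent points at L = (47.2, -13.8) on HL and M = (38.0, -23.0) on MB. Then |DM| = |M − D| = 44.4.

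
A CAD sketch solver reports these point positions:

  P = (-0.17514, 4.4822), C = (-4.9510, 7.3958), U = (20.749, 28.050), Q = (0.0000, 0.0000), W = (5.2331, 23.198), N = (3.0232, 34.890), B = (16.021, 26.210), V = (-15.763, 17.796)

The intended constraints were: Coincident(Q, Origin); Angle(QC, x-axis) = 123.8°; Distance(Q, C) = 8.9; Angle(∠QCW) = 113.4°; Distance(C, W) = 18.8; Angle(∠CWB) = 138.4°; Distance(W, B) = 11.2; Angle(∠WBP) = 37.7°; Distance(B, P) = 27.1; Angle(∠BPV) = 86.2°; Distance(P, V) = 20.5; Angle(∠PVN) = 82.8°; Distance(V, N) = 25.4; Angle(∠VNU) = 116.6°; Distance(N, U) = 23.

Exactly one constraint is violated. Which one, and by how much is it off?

Distance(N, U) = 23 — off by 4.00.

Q = (0.00, 0.00) ✓; QC at 123.8° ✓; |QC| = 8.900 ✓; ∠QCW = 113.4° ✓; |CW| = 18.80 ✓; ∠CWB = 138.4° ✓; |WB| = 11.20 ✓; ∠WBP = 37.70° ✓; |BP| = 27.10 ✓; ∠BPV = 86.20° ✓; |PV| = 20.50 ✓; ∠PVN = 82.80° ✓; |VN| = 25.40 ✓; ∠VNU = 116.6° ✓; |NU| = 19.00 ✗.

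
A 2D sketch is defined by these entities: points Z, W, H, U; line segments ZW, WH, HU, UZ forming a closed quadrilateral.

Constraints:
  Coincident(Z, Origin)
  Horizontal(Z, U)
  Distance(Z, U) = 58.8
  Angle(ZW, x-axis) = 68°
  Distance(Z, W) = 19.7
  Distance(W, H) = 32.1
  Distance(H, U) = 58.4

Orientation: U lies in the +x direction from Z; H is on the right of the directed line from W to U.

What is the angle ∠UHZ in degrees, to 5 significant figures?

85.066°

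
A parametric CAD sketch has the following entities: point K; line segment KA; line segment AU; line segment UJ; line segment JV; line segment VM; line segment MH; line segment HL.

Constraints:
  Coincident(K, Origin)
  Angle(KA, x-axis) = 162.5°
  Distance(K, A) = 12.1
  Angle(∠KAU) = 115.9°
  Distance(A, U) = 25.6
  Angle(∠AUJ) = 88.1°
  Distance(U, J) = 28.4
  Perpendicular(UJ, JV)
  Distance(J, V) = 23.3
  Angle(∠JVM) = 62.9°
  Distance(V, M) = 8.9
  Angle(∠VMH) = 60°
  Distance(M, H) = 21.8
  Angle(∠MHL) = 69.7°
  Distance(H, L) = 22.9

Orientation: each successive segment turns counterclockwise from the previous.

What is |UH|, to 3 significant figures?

39.5

∠JVM = 62.9° gives VM at 166° from the x-axis; with |VM| = 8.9, M = (-1.04, -14.1). ∠VMH = 60.0° gives MH at -74.4° from the x-axis; with |MH| = 21.8, H = (4.82, -35.1). Then |UH| = |H − U| = 39.5.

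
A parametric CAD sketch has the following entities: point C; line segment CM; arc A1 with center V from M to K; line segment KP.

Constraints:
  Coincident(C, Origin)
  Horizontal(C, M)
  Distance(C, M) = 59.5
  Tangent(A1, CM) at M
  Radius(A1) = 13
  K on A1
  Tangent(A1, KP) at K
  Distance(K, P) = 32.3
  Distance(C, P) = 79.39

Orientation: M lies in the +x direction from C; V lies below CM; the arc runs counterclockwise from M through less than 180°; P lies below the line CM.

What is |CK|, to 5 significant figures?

51.787

Checks: |VK| = 13.00 ✓; ∠(VK, KP) = 90.00° ✓; |KP| = 32.30 ✓; |CP| = 79.39 ✓.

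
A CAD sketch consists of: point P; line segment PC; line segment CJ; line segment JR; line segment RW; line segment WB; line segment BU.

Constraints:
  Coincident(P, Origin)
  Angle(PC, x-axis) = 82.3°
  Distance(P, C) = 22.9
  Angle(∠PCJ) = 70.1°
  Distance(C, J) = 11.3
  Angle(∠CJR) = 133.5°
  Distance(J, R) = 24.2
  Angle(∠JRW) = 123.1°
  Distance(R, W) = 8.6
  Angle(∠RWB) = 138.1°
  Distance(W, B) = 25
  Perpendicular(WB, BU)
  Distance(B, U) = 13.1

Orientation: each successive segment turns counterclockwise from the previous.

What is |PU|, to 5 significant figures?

12.588

∠RWB = 138.1° gives WB at -22.500° from the x-axis; with |WB| = 25.0, B = (6.2640, -17.695). WB ⟂ BU, so BU runs at 67.500°; with |BU| = 13.1, U = (11.277, -5.5924). Then |PU| = |U − P| = 12.588.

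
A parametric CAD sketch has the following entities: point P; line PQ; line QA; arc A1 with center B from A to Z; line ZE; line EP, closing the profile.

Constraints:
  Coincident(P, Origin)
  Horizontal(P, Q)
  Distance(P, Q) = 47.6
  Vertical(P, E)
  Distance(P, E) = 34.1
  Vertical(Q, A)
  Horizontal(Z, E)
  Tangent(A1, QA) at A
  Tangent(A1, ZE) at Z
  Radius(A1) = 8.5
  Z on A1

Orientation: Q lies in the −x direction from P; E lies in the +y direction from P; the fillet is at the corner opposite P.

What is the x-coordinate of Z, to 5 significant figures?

-39.100

P is at the origin; P and Q share the same y with |PQ| = 47.6 and Q on the −x side, so Q = (-47.600, 0.0000). P and E share the same x with |PE| = 34.1 and E on the +y side, so E = (0.0000, 34.100). The virtual corner opposite P is at (-47.600, 34.100). Tangency of A1 to QA means the radius BA is perpendicular to QA and tangency of A1 to ZE means the radius BZ is perpendicular to ZE, with radius 8.5, so the center B sits 8.5 in from both sides at B = (-39.100, 25.600). That places the tangent points at A = (-47.600, 25.600) on QA and Z = (-39.100, 34.100) on ZE. So Z.x = -39.100.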